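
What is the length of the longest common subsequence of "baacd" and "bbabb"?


LCS of "baacd" and "bbabb"
DP table:
           b    b    a    b    b
      0    0    0    0    0    0
  b   0    1    1    1    1    1
  a   0    1    1    2    2    2
  a   0    1    1    2    2    2
  c   0    1    1    2    2    2
  d   0    1    1    2    2    2
LCS length = dp[5][5] = 2

2


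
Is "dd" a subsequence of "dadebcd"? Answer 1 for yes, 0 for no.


Check if "dd" is a subsequence of "dadebcd"
Greedy scan:
  Position 0 ('d'): matches sub[0] = 'd'
  Position 1 ('a'): no match needed
  Position 2 ('d'): matches sub[1] = 'd'
  Position 3 ('e'): no match needed
  Position 4 ('b'): no match needed
  Position 5 ('c'): no match needed
  Position 6 ('d'): no match needed
All 2 characters matched => is a subsequence

1


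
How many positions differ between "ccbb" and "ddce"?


Comparing "ccbb" and "ddce" position by position:
  Position 0: 'c' vs 'd' => DIFFER
  Position 1: 'c' vs 'd' => DIFFER
  Position 2: 'b' vs 'c' => DIFFER
  Position 3: 'b' vs 'e' => DIFFER
Positions that differ: 4

4


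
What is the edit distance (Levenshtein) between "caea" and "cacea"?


Computing edit distance: "caea" -> "cacea"
DP table:
           c    a    c    e    a
      0    1    2    3    4    5
  c   1    0    1    2    3    4
  a   2    1    0    1    2    3
  e   3    2    1    1    1    2
  a   4    3    2    2    2    1
Edit distance = dp[4][5] = 1

1


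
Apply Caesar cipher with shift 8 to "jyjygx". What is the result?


Caesar cipher: shift "jyjygx" by 8
  'j' (pos 9) + 8 = pos 17 = 'r'
  'y' (pos 24) + 8 = pos 6 = 'g'
  'j' (pos 9) + 8 = pos 17 = 'r'
  'y' (pos 24) + 8 = pos 6 = 'g'
  'g' (pos 6) + 8 = pos 14 = 'o'
  'x' (pos 23) + 8 = pos 5 = 'f'
Result: rgrgof

rgrgof


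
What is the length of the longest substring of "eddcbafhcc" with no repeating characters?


Input: "eddcbafhcc"
Sliding window (track last position of each char):
  Position 0 ('e'): window [0,0] length 1 -- new best
  Position 1 ('d'): window [0,1] length 2 -- new best
  Position 2 ('d'): repeat (last at 1), move window start to 2
  Position 2 ('d'): window [2,2] length 1
  Position 3 ('c'): window [2,3] length 2
  Position 4 ('b'): window [2,4] length 3 -- new best
  Position 5 ('a'): window [2,5] length 4 -- new best
  Position 6 ('f'): window [2,6] length 5 -- new best
  Position 7 ('h'): window [2,7] length 6 -- new best
  Position 8 ('c'): repeat (last at 3), move window start to 4
  Position 8 ('c'): window [4,8] length 5
  Position 9 ('c'): repeat (last at 8), move window start to 9
  Position 9 ('c'): window [9,9] length 1
Longest substring with no repeats: "dcbafh" with length 6

6


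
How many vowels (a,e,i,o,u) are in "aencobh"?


Input: aencobh
Checking each character:
  'a' at position 0: vowel (running total: 1)
  'e' at position 1: vowel (running total: 2)
  'n' at position 2: consonant
  'c' at position 3: consonant
  'o' at position 4: vowel (running total: 3)
  'b' at position 5: consonant
  'h' at position 6: consonant
Total vowels: 3

3


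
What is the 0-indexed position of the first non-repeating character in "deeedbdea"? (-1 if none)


Input: deeedbdea
Character frequencies:
  'a': 1
  'b': 1
  'd': 3
  'e': 4
Scanning left to right for freq == 1:
  Position 0 ('d'): freq=3, skip
  Position 1 ('e'): freq=4, skip
  Position 2 ('e'): freq=4, skip
  Position 3 ('e'): freq=4, skip
  Position 4 ('d'): freq=3, skip
  Position 5 ('b'): unique! => answer = 5

5


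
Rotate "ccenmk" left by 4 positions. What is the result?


Input: "ccenmk", rotate left by 4
First 4 characters: "ccen"
Remaining characters: "mk"
Concatenate remaining + first: "mk" + "ccen" = "mkccen"

mkccen


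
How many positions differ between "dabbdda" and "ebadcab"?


Comparing "dabbdda" and "ebadcab" position by position:
  Position 0: 'd' vs 'e' => DIFFER
  Position 1: 'a' vs 'b' => DIFFER
  Position 2: 'b' vs 'a' => DIFFER
  Position 3: 'b' vs 'd' => DIFFER
  Position 4: 'd' vs 'c' => DIFFER
  Position 5: 'd' vs 'a' => DIFFER
  Position 6: 'a' vs 'b' => DIFFER
Positions that differ: 7

7


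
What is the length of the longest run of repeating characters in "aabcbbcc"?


Input: "aabcbbcc"
Scanning for longest run:
  Position 1 ('a'): continues run of 'a', length=2
  Position 2 ('b'): new char, reset run to 1
  Position 3 ('c'): new char, reset run to 1
  Position 4 ('b'): new char, reset run to 1
  Position 5 ('b'): continues run of 'b', length=2
  Position 6 ('c'): new char, reset run to 1
  Position 7 ('c'): continues run of 'c', length=2
Longest run: 'a' with length 2

2


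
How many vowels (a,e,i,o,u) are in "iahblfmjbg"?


Input: iahblfmjbg
Checking each character:
  'i' at position 0: vowel (running total: 1)
  'a' at position 1: vowel (running total: 2)
  'h' at position 2: consonant
  'b' at position 3: consonant
  'l' at position 4: consonant
  'f' at position 5: consonant
  'm' at position 6: consonant
  'j' at position 7: consonant
  'b' at position 8: consonant
  'g' at position 9: consonant
Total vowels: 2

2


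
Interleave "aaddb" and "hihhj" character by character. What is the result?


Interleaving "aaddb" and "hihhj":
  Position 0: 'a' from first, 'h' from second => "ah"
  Position 1: 'a' from first, 'i' from second => "ai"
  Position 2: 'd' from first, 'h' from second => "dh"
  Position 3: 'd' from first, 'h' from second => "dh"
  Position 4: 'b' from first, 'j' from second => "bj"
Result: ahaidhdhbj

ahaidhdhbj


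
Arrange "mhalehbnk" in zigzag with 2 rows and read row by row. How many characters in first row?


Zigzag "mhalehbnk" into 2 rows:
Placing characters:
  'm' => row 0
  'h' => row 1
  'a' => row 0
  'l' => row 1
  'e' => row 0
  'h' => row 1
  'b' => row 0
  'n' => row 1
  'k' => row 0
Rows:
  Row 0: "maebk"
  Row 1: "hlhn"
First row length: 5

5


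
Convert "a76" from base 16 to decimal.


Input: "a76" in base 16
Positional expansion:
  Digit 'a' (value 10) x 16^2 = 2560
  Digit '7' (value 7) x 16^1 = 112
  Digit '6' (value 6) x 16^0 = 6
Sum = 2678

2678


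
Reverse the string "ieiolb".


Input: ieiolb
Reading characters right to left:
  Position 5: 'b'
  Position 4: 'l'
  Position 3: 'o'
  Position 2: 'i'
  Position 1: 'e'
  Position 0: 'i'
Reversed: bloiei

bloiei


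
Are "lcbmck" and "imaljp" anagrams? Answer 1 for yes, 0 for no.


Strings: "lcbmck", "imaljp"
Sorted first:  bccklm
Sorted second: aijlmp
Differ at position 0: 'b' vs 'a' => not anagrams

0


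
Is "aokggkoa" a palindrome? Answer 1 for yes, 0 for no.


Input: aokggkoa
Reversed: aokggkoa
  Compare pos 0 ('a') with pos 7 ('a'): match
  Compare pos 1 ('o') with pos 6 ('o'): match
  Compare pos 2 ('k') with pos 5 ('k'): match
  Compare pos 3 ('g') with pos 4 ('g'): match
Result: palindrome

1


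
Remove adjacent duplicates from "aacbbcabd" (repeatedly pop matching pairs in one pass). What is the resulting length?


Input: aacbbcabd
Stack-based adjacent duplicate removal:
  Read 'a': push. Stack: a
  Read 'a': matches stack top 'a' => pop. Stack: (empty)
  Read 'c': push. Stack: c
  Read 'b': push. Stack: cb
  Read 'b': matches stack top 'b' => pop. Stack: c
  Read 'c': matches stack top 'c' => pop. Stack: (empty)
  Read 'a': push. Stack: a
  Read 'b': push. Stack: ab
  Read 'd': push. Stack: abd
Final stack: "abd" (length 3)

3


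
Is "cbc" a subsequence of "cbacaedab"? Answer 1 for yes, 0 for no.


Check if "cbc" is a subsequence of "cbacaedab"
Greedy scan:
  Position 0 ('c'): matches sub[0] = 'c'
  Position 1 ('b'): matches sub[1] = 'b'
  Position 2 ('a'): no match needed
  Position 3 ('c'): matches sub[2] = 'c'
  Position 4 ('a'): no match needed
  Position 5 ('e'): no match needed
  Position 6 ('d'): no match needed
  Position 7 ('a'): no match needed
  Position 8 ('b'): no match needed
All 3 characters matched => is a subsequence

1


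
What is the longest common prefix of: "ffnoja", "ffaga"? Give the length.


Words: ffnoja, ffaga
  Position 0: all 'f' => match
  Position 1: all 'f' => match
  Position 2: ('n', 'a') => mismatch, stop
LCP = "ff" (length 2)

2


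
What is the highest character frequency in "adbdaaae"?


Input: adbdaaae
Character counts:
  'a': 4
  'b': 1
  'd': 2
  'e': 1
Maximum frequency: 4

4


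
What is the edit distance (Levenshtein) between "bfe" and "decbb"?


Computing edit distance: "bfe" -> "decbb"
DP table:
           d    e    c    b    b
      0    1    2    3    4    5
  b   1    1    2    3    3    4
  f   2    2    2    3    4    4
  e   3    3    2    3    4    5
Edit distance = dp[3][5] = 5

5


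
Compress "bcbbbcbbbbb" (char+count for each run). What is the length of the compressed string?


Input: bcbbbcbbbbb
Runs:
  'b' x 1 => "b1"
  'c' x 1 => "c1"
  'b' x 3 => "b3"
  'c' x 1 => "c1"
  'b' x 5 => "b5"
Compressed: "b1c1b3c1b5"
Compressed length: 10

10


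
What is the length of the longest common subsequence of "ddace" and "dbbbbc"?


LCS of "ddace" and "dbbbbc"
DP table:
           d    b    b    b    b    c
      0    0    0    0    0    0    0
  d   0    1    1    1    1    1    1
  d   0    1    1    1    1    1    1
  a   0    1    1    1    1    1    1
  c   0    1    1    1    1    1    2
  e   0    1    1    1    1    1    2
LCS length = dp[5][6] = 2

2


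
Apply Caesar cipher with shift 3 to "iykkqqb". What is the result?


Caesar cipher: shift "iykkqqb" by 3
  'i' (pos 8) + 3 = pos 11 = 'l'
  'y' (pos 24) + 3 = pos 1 = 'b'
  'k' (pos 10) + 3 = pos 13 = 'n'
  'k' (pos 10) + 3 = pos 13 = 'n'
  'q' (pos 16) + 3 = pos 19 = 't'
  'q' (pos 16) + 3 = pos 19 = 't'
  'b' (pos 1) + 3 = pos 4 = 'e'
Result: lbnntte

lbnntte


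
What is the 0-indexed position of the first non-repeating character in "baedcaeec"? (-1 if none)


Input: baedcaeec
Character frequencies:
  'a': 2
  'b': 1
  'c': 2
  'd': 1
  'e': 3
Scanning left to right for freq == 1:
  Position 0 ('b'): unique! => answer = 0

0


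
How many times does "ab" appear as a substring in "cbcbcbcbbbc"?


Searching for "ab" in "cbcbcbcbbbc"
Scanning each position:
  Position 0: "cb" => no
  Position 1: "bc" => no
  Position 2: "cb" => no
  Position 3: "bc" => no
  Position 4: "cb" => no
  Position 5: "bc" => no
  Position 6: "cb" => no
  Position 7: "bb" => no
  Position 8: "bb" => no
  Position 9: "bc" => no
Total occurrences: 0

0


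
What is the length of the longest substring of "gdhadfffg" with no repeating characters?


Input: "gdhadfffg"
Sliding window (track last position of each char):
  Position 0 ('g'): window [0,0] length 1 -- new best
  Position 1 ('d'): window [0,1] length 2 -- new best
  Position 2 ('h'): window [0,2] length 3 -- new best
  Position 3 ('a'): window [0,3] length 4 -- new best
  Position 4 ('d'): repeat (last at 1), move window start to 2
  Position 4 ('d'): window [2,4] length 3
  Position 5 ('f'): window [2,5] length 4
  Position 6 ('f'): repeat (last at 5), move window start to 6
  Position 6 ('f'): window [6,6] length 1
  Position 7 ('f'): repeat (last at 6), move window start to 7
  Position 7 ('f'): window [7,7] length 1
  Position 8 ('g'): window [7,8] length 2
Longest substring with no repeats: "gdha" with length 4

4


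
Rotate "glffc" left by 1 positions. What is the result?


Input: "glffc", rotate left by 1
First 1 characters: "g"
Remaining characters: "lffc"
Concatenate remaining + first: "lffc" + "g" = "lffcg"

lffcg


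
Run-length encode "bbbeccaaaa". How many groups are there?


Input: bbbeccaaaa
Scanning for consecutive runs:
  Group 1: 'b' x 3 (positions 0-2)
  Group 2: 'e' x 1 (positions 3-3)
  Group 3: 'c' x 2 (positions 4-5)
  Group 4: 'a' x 4 (positions 6-9)
Total groups: 4

4


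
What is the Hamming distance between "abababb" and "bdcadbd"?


Comparing "abababb" and "bdcadbd" position by position:
  Position 0: 'a' vs 'b' => differ
  Position 1: 'b' vs 'd' => differ
  Position 2: 'a' vs 'c' => differ
  Position 3: 'b' vs 'a' => differ
  Position 4: 'a' vs 'd' => differ
  Position 5: 'b' vs 'b' => same
  Position 6: 'b' vs 'd' => differ
Total differences (Hamming distance): 6

6


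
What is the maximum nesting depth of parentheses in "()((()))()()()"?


Input: "()((()))()()()"
Tracking depth:
  Position 0 '(': depth becomes 1
  Position 1 ')': depth becomes 0
  Position 2 '(': depth becomes 1
  Position 3 '(': depth becomes 2
  Position 4 '(': depth becomes 3
  Position 5 ')': depth becomes 2
  Position 6 ')': depth becomes 1
  Position 7 ')': depth becomes 0
  Position 8 '(': depth becomes 1
  Position 9 ')': depth becomes 0
  Position 10 '(': depth becomes 1
  Position 11 ')': depth becomes 0
  Position 12 '(': depth becomes 1
  Position 13 ')': depth becomes 0
Maximum depth reached: 3

3


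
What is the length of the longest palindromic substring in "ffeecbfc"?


Input: "ffeecbfc"
Checking substrings for palindromes:
  [0:2] "ff" (len 2) => palindrome
  [2:4] "ee" (len 2) => palindrome
Longest palindromic substring: "ff" with length 2

2


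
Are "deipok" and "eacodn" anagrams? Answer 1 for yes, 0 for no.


Strings: "deipok", "eacodn"
Sorted first:  deikop
Sorted second: acdeno
Differ at position 0: 'd' vs 'a' => not anagrams

0


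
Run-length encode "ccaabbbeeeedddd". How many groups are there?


Input: ccaabbbeeeedddd
Scanning for consecutive runs:
  Group 1: 'c' x 2 (positions 0-1)
  Group 2: 'a' x 2 (positions 2-3)
  Group 3: 'b' x 3 (positions 4-6)
  Group 4: 'e' x 4 (positions 7-10)
  Group 5: 'd' x 4 (positions 11-14)
Total groups: 5

5


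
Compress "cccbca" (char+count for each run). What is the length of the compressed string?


Input: cccbca
Runs:
  'c' x 3 => "c3"
  'b' x 1 => "b1"
  'c' x 1 => "c1"
  'a' x 1 => "a1"
Compressed: "c3b1c1a1"
Compressed length: 8

8


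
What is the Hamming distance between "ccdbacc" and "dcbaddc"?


Comparing "ccdbacc" and "dcbaddc" position by position:
  Position 0: 'c' vs 'd' => differ
  Position 1: 'c' vs 'c' => same
  Position 2: 'd' vs 'b' => differ
  Position 3: 'b' vs 'a' => differ
  Position 4: 'a' vs 'd' => differ
  Position 5: 'c' vs 'd' => differ
  Position 6: 'c' vs 'c' => same
Total differences (Hamming distance): 5

5


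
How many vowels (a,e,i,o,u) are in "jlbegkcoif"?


Input: jlbegkcoif
Checking each character:
  'j' at position 0: consonant
  'l' at position 1: consonant
  'b' at position 2: consonant
  'e' at position 3: vowel (running total: 1)
  'g' at position 4: consonant
  'k' at position 5: consonant
  'c' at position 6: consonant
  'o' at position 7: vowel (running total: 2)
  'i' at position 8: vowel (running total: 3)
  'f' at position 9: consonant
Total vowels: 3

3


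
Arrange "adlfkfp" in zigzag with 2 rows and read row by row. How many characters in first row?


Zigzag "adlfkfp" into 2 rows:
Placing characters:
  'a' => row 0
  'd' => row 1
  'l' => row 0
  'f' => row 1
  'k' => row 0
  'f' => row 1
  'p' => row 0
Rows:
  Row 0: "alkp"
  Row 1: "dff"
First row length: 4

4


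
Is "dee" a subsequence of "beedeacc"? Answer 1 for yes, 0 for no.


Check if "dee" is a subsequence of "beedeacc"
Greedy scan:
  Position 0 ('b'): no match needed
  Position 1 ('e'): no match needed
  Position 2 ('e'): no match needed
  Position 3 ('d'): matches sub[0] = 'd'
  Position 4 ('e'): matches sub[1] = 'e'
  Position 5 ('a'): no match needed
  Position 6 ('c'): no match needed
  Position 7 ('c'): no match needed
Only matched 2/3 characters => not a subsequence

0


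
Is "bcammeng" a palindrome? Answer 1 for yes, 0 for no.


Input: bcammeng
Reversed: gnemmacb
  Compare pos 0 ('b') with pos 7 ('g'): MISMATCH
  Compare pos 1 ('c') with pos 6 ('n'): MISMATCH
  Compare pos 2 ('a') with pos 5 ('e'): MISMATCH
  Compare pos 3 ('m') with pos 4 ('m'): match
Result: not a palindrome

0


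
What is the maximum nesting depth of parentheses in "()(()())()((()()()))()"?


Input: "()(()())()((()()()))()"
Tracking depth:
  Position 0 '(': depth becomes 1
  Position 1 ')': depth becomes 0
  Position 2 '(': depth becomes 1
  Position 3 '(': depth becomes 2
  Position 4 ')': depth becomes 1
  Position 5 '(': depth becomes 2
  Position 6 ')': depth becomes 1
  Position 7 ')': depth becomes 0
  Position 8 '(': depth becomes 1
  Position 9 ')': depth becomes 0
  Position 10 '(': depth becomes 1
  Position 11 '(': depth becomes 2
  Position 12 '(': depth becomes 3
  Position 13 ')': depth becomes 2
  Position 14 '(': depth becomes 3
  Position 15 ')': depth becomes 2
  Position 16 '(': depth becomes 3
  Position 17 ')': depth becomes 2
  Position 18 ')': depth becomes 1
  Position 19 ')': depth becomes 0
  Position 20 '(': depth becomes 1
  Position 21 ')': depth becomes 0
Maximum depth reached: 3

3


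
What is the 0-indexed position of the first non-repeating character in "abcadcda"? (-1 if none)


Input: abcadcda
Character frequencies:
  'a': 3
  'b': 1
  'c': 2
  'd': 2
Scanning left to right for freq == 1:
  Position 0 ('a'): freq=3, skip
  Position 1 ('b'): unique! => answer = 1

1


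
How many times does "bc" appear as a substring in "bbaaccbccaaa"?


Searching for "bc" in "bbaaccbccaaa"
Scanning each position:
  Position 0: "bb" => no
  Position 1: "ba" => no
  Position 2: "aa" => no
  Position 3: "ac" => no
  Position 4: "cc" => no
  Position 5: "cb" => no
  Position 6: "bc" => MATCH
  Position 7: "cc" => no
  Position 8: "ca" => no
  Position 9: "aa" => no
  Position 10: "aa" => no
Total occurrences: 1

1


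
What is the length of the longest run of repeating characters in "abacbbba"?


Input: "abacbbba"
Scanning for longest run:
  Position 1 ('b'): new char, reset run to 1
  Position 2 ('a'): new char, reset run to 1
  Position 3 ('c'): new char, reset run to 1
  Position 4 ('b'): new char, reset run to 1
  Position 5 ('b'): continues run of 'b', length=2
  Position 6 ('b'): continues run of 'b', length=3
  Position 7 ('a'): new char, reset run to 1
Longest run: 'b' with length 3

3


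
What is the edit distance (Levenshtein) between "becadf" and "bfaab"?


Computing edit distance: "becadf" -> "bfaab"
DP table:
           b    f    a    a    b
      0    1    2    3    4    5
  b   1    0    1    2    3    4
  e   2    1    1    2    3    4
  c   3    2    2    2    3    4
  a   4    3    3    2    2    3
  d   5    4    4    3    3    3
  f   6    5    4    4    4    4
Edit distance = dp[6][5] = 4

4


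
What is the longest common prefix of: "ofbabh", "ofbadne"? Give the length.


Words: ofbabh, ofbadne
  Position 0: all 'o' => match
  Position 1: all 'f' => match
  Position 2: all 'b' => match
  Position 3: all 'a' => match
  Position 4: ('b', 'd') => mismatch, stop
LCP = "ofba" (length 4)

4


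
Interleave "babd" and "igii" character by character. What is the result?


Interleaving "babd" and "igii":
  Position 0: 'b' from first, 'i' from second => "bi"
  Position 1: 'a' from first, 'g' from second => "ag"
  Position 2: 'b' from first, 'i' from second => "bi"
  Position 3: 'd' from first, 'i' from second => "di"
Result: biagbidi

biagbidi


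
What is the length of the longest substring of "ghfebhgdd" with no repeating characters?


Input: "ghfebhgdd"
Sliding window (track last position of each char):
  Position 0 ('g'): window [0,0] length 1 -- new best
  Position 1 ('h'): window [0,1] length 2 -- new best
  Position 2 ('f'): window [0,2] length 3 -- new best
  Position 3 ('e'): window [0,3] length 4 -- new best
  Position 4 ('b'): window [0,4] length 5 -- new best
  Position 5 ('h'): repeat (last at 1), move window start to 2
  Position 5 ('h'): window [2,5] length 4
  Position 6 ('g'): window [2,6] length 5
  Position 7 ('d'): window [2,7] length 6 -- new best
  Position 8 ('d'): repeat (last at 7), move window start to 8
  Position 8 ('d'): window [8,8] length 1
Longest substring with no repeats: "febhgd" with length 6

6


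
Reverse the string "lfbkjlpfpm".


Input: lfbkjlpfpm
Reading characters right to left:
  Position 9: 'm'
  Position 8: 'p'
  Position 7: 'f'
  Position 6: 'p'
  Position 5: 'l'
  Position 4: 'j'
  Position 3: 'k'
  Position 2: 'b'
  Position 1: 'f'
  Position 0: 'l'
Reversed: mpfpljkbfl

mpfpljkbfl


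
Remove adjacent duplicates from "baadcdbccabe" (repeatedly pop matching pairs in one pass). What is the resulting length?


Input: baadcdbccabe
Stack-based adjacent duplicate removal:
  Read 'b': push. Stack: b
  Read 'a': push. Stack: ba
  Read 'a': matches stack top 'a' => pop. Stack: b
  Read 'd': push. Stack: bd
  Read 'c': push. Stack: bdc
  Read 'd': push. Stack: bdcd
  Read 'b': push. Stack: bdcdb
  Read 'c': push. Stack: bdcdbc
  Read 'c': matches stack top 'c' => pop. Stack: bdcdb
  Read 'a': push. Stack: bdcdba
  Read 'b': push. Stack: bdcdbab
  Read 'e': push. Stack: bdcdbabe
Final stack: "bdcdbabe" (length 8)

8


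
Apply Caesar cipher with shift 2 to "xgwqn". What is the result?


Caesar cipher: shift "xgwqn" by 2
  'x' (pos 23) + 2 = pos 25 = 'z'
  'g' (pos 6) + 2 = pos 8 = 'i'
  'w' (pos 22) + 2 = pos 24 = 'y'
  'q' (pos 16) + 2 = pos 18 = 's'
  'n' (pos 13) + 2 = pos 15 = 'p'
Result: ziysp

ziysp


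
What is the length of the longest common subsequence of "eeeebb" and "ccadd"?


LCS of "eeeebb" and "ccadd"
DP table:
           c    c    a    d    d
      0    0    0    0    0    0
  e   0    0    0    0    0    0
  e   0    0    0    0    0    0
  e   0    0    0    0    0    0
  e   0    0    0    0    0    0
  b   0    0    0    0    0    0
  b   0    0    0    0    0    0
LCS length = dp[6][5] = 0

0


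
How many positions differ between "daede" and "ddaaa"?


Comparing "daede" and "ddaaa" position by position:
  Position 0: 'd' vs 'd' => same
  Position 1: 'a' vs 'd' => DIFFER
  Position 2: 'e' vs 'a' => DIFFER
  Position 3: 'd' vs 'a' => DIFFER
  Position 4: 'e' vs 'a' => DIFFER
Positions that differ: 4

4


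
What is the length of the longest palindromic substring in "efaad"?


Input: "efaad"
Checking substrings for palindromes:
  [2:4] "aa" (len 2) => palindrome
Longest palindromic substring: "aa" with length 2

2


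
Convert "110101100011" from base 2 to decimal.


Input: "110101100011" in base 2
Positional expansion:
  Digit '1' (value 1) x 2^11 = 2048
  Digit '1' (value 1) x 2^10 = 1024
  Digit '0' (value 0) x 2^9 = 0
  Digit '1' (value 1) x 2^8 = 256
  Digit '0' (value 0) x 2^7 = 0
  Digit '1' (value 1) x 2^6 = 64
  Digit '1' (value 1) x 2^5 = 32
  Digit '0' (value 0) x 2^4 = 0
  Digit '0' (value 0) x 2^3 = 0
  Digit '0' (value 0) x 2^2 = 0
  Digit '1' (value 1) x 2^1 = 2
  Digit '1' (value 1) x 2^0 = 1
Sum = 3427

3427


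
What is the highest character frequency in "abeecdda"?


Input: abeecdda
Character counts:
  'a': 2
  'b': 1
  'c': 1
  'd': 2
  'e': 2
Maximum frequency: 2

2


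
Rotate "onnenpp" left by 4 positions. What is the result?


Input: "onnenpp", rotate left by 4
First 4 characters: "onne"
Remaining characters: "npp"
Concatenate remaining + first: "npp" + "onne" = "npponne"

npponne


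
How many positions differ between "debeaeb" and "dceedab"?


Comparing "debeaeb" and "dceedab" position by position:
  Position 0: 'd' vs 'd' => same
  Position 1: 'e' vs 'c' => DIFFER
  Position 2: 'b' vs 'e' => DIFFER
  Position 3: 'e' vs 'e' => same
  Position 4: 'a' vs 'd' => DIFFER
  Position 5: 'e' vs 'a' => DIFFER
  Position 6: 'b' vs 'b' => same
Positions that differ: 4

4


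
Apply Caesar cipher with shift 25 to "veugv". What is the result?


Caesar cipher: shift "veugv" by 25
  'v' (pos 21) + 25 = pos 20 = 'u'
  'e' (pos 4) + 25 = pos 3 = 'd'
  'u' (pos 20) + 25 = pos 19 = 't'
  'g' (pos 6) + 25 = pos 5 = 'f'
  'v' (pos 21) + 25 = pos 20 = 'u'
Result: udtfu

udtfu


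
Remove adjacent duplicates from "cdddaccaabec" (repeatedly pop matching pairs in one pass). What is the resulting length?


Input: cdddaccaabec
Stack-based adjacent duplicate removal:
  Read 'c': push. Stack: c
  Read 'd': push. Stack: cd
  Read 'd': matches stack top 'd' => pop. Stack: c
  Read 'd': push. Stack: cd
  Read 'a': push. Stack: cda
  Read 'c': push. Stack: cdac
  Read 'c': matches stack top 'c' => pop. Stack: cda
  Read 'a': matches stack top 'a' => pop. Stack: cd
  Read 'a': push. Stack: cda
  Read 'b': push. Stack: cdab
  Read 'e': push. Stack: cdabe
  Read 'c': push. Stack: cdabec
Final stack: "cdabec" (length 6)

6


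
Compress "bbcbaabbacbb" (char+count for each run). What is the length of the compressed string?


Input: bbcbaabbacbb
Runs:
  'b' x 2 => "b2"
  'c' x 1 => "c1"
  'b' x 1 => "b1"
  'a' x 2 => "a2"
  'b' x 2 => "b2"
  'a' x 1 => "a1"
  'c' x 1 => "c1"
  'b' x 2 => "b2"
Compressed: "b2c1b1a2b2a1c1b2"
Compressed length: 16

16


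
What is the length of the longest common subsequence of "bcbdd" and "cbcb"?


LCS of "bcbdd" and "cbcb"
DP table:
           c    b    c    b
      0    0    0    0    0
  b   0    0    1    1    1
  c   0    1    1    2    2
  b   0    1    2    2    3
  d   0    1    2    2    3
  d   0    1    2    2    3
LCS length = dp[5][4] = 3

3


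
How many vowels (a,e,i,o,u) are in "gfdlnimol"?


Input: gfdlnimol
Checking each character:
  'g' at position 0: consonant
  'f' at position 1: consonant
  'd' at position 2: consonant
  'l' at position 3: consonant
  'n' at position 4: consonant
  'i' at position 5: vowel (running total: 1)
  'm' at position 6: consonant
  'o' at position 7: vowel (running total: 2)
  'l' at position 8: consonant
Total vowels: 2

2


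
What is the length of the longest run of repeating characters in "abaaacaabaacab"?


Input: "abaaacaabaacab"
Scanning for longest run:
  Position 1 ('b'): new char, reset run to 1
  Position 2 ('a'): new char, reset run to 1
  Position 3 ('a'): continues run of 'a', length=2
  Position 4 ('a'): continues run of 'a', length=3
  Position 5 ('c'): new char, reset run to 1
  Position 6 ('a'): new char, reset run to 1
  Position 7 ('a'): continues run of 'a', length=2
  Position 8 ('b'): new char, reset run to 1
  Position 9 ('a'): new char, reset run to 1
  Position 10 ('a'): continues run of 'a', length=2
  Position 11 ('c'): new char, reset run to 1
  Position 12 ('a'): new char, reset run to 1
  Position 13 ('b'): new char, reset run to 1
Longest run: 'a' with length 3

3


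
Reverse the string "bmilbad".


Input: bmilbad
Reading characters right to left:
  Position 6: 'd'
  Position 5: 'a'
  Position 4: 'b'
  Position 3: 'l'
  Position 2: 'i'
  Position 1: 'm'
  Position 0: 'b'
Reversed: dablimb

dablimb


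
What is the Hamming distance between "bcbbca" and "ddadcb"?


Comparing "bcbbca" and "ddadcb" position by position:
  Position 0: 'b' vs 'd' => differ
  Position 1: 'c' vs 'd' => differ
  Position 2: 'b' vs 'a' => differ
  Position 3: 'b' vs 'd' => differ
  Position 4: 'c' vs 'c' => same
  Position 5: 'a' vs 'b' => differ
Total differences (Hamming distance): 5

5


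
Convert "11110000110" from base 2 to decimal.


Input: "11110000110" in base 2
Positional expansion:
  Digit '1' (value 1) x 2^10 = 1024
  Digit '1' (value 1) x 2^9 = 512
  Digit '1' (value 1) x 2^8 = 256
  Digit '1' (value 1) x 2^7 = 128
  Digit '0' (value 0) x 2^6 = 0
  Digit '0' (value 0) x 2^5 = 0
  Digit '0' (value 0) x 2^4 = 0
  Digit '0' (value 0) x 2^3 = 0
  Digit '1' (value 1) x 2^2 = 4
  Digit '1' (value 1) x 2^1 = 2
  Digit '0' (value 0) x 2^0 = 0
Sum = 1926

1926


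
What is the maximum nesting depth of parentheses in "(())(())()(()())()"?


Input: "(())(())()(()())()"
Tracking depth:
  Position 0 '(': depth becomes 1
  Position 1 '(': depth becomes 2
  Position 2 ')': depth becomes 1
  Position 3 ')': depth becomes 0
  Position 4 '(': depth becomes 1
  Position 5 '(': depth becomes 2
  Position 6 ')': depth becomes 1
  Position 7 ')': depth becomes 0
  Position 8 '(': depth becomes 1
  Position 9 ')': depth becomes 0
  Position 10 '(': depth becomes 1
  Position 11 '(': depth becomes 2
  Position 12 ')': depth becomes 1
  Position 13 '(': depth becomes 2
  Position 14 ')': depth becomes 1
  Position 15 ')': depth becomes 0
  Position 16 '(': depth becomes 1
  Position 17 ')': depth becomes 0
Maximum depth reached: 2

2


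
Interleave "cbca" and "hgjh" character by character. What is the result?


Interleaving "cbca" and "hgjh":
  Position 0: 'c' from first, 'h' from second => "ch"
  Position 1: 'b' from first, 'g' from second => "bg"
  Position 2: 'c' from first, 'j' from second => "cj"
  Position 3: 'a' from first, 'h' from second => "ah"
Result: chbgcjah

chbgcjah


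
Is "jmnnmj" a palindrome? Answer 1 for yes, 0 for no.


Input: jmnnmj
Reversed: jmnnmj
  Compare pos 0 ('j') with pos 5 ('j'): match
  Compare pos 1 ('m') with pos 4 ('m'): match
  Compare pos 2 ('n') with pos 3 ('n'): match
Result: palindrome

1


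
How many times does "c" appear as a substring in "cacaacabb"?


Searching for "c" in "cacaacabb"
Scanning each position:
  Position 0: "c" => MATCH
  Position 1: "a" => no
  Position 2: "c" => MATCH
  Position 3: "a" => no
  Position 4: "a" => no
  Position 5: "c" => MATCH
  Position 6: "a" => no
  Position 7: "b" => no
  Position 8: "b" => no
Total occurrences: 3

3


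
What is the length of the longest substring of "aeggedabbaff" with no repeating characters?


Input: "aeggedabbaff"
Sliding window (track last position of each char):
  Position 0 ('a'): window [0,0] length 1 -- new best
  Position 1 ('e'): window [0,1] length 2 -- new best
  Position 2 ('g'): window [0,2] length 3 -- new best
  Position 3 ('g'): repeat (last at 2), move window start to 3
  Position 3 ('g'): window [3,3] length 1
  Position 4 ('e'): window [3,4] length 2
  Position 5 ('d'): window [3,5] length 3
  Position 6 ('a'): window [3,6] length 4 -- new best
  Position 7 ('b'): window [3,7] length 5 -- new best
  Position 8 ('b'): repeat (last at 7), move window start to 8
  Position 8 ('b'): window [8,8] length 1
  Position 9 ('a'): window [8,9] length 2
  Position 10 ('f'): window [8,10] length 3
  Position 11 ('f'): repeat (last at 10), move window start to 11
  Position 11 ('f'): window [11,11] length 1
Longest substring with no repeats: "gedab" with length 5

5


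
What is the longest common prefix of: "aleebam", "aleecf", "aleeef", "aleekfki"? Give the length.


Words: aleebam, aleecf, aleeef, aleekfki
  Position 0: all 'a' => match
  Position 1: all 'l' => match
  Position 2: all 'e' => match
  Position 3: all 'e' => match
  Position 4: ('b', 'c', 'e', 'k') => mismatch, stop
LCP = "alee" (length 4)

4


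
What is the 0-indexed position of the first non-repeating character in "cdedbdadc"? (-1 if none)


Input: cdedbdadc
Character frequencies:
  'a': 1
  'b': 1
  'c': 2
  'd': 4
  'e': 1
Scanning left to right for freq == 1:
  Position 0 ('c'): freq=2, skip
  Position 1 ('d'): freq=4, skip
  Position 2 ('e'): unique! => answer = 2

2


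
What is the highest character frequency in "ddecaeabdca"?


Input: ddecaeabdca
Character counts:
  'a': 3
  'b': 1
  'c': 2
  'd': 3
  'e': 2
Maximum frequency: 3

3


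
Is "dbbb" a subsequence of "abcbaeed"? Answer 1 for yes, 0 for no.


Check if "dbbb" is a subsequence of "abcbaeed"
Greedy scan:
  Position 0 ('a'): no match needed
  Position 1 ('b'): no match needed
  Position 2 ('c'): no match needed
  Position 3 ('b'): no match needed
  Position 4 ('a'): no match needed
  Position 5 ('e'): no match needed
  Position 6 ('e'): no match needed
  Position 7 ('d'): matches sub[0] = 'd'
Only matched 1/4 characters => not a subsequence

0


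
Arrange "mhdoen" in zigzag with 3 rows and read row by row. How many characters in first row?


Zigzag "mhdoen" into 3 rows:
Placing characters:
  'm' => row 0
  'h' => row 1
  'd' => row 2
  'o' => row 1
  'e' => row 0
  'n' => row 1
Rows:
  Row 0: "me"
  Row 1: "hon"
  Row 2: "d"
First row length: 2

2


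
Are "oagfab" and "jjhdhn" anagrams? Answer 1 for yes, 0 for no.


Strings: "oagfab", "jjhdhn"
Sorted first:  aabfgo
Sorted second: dhhjjn
Differ at position 0: 'a' vs 'd' => not anagrams

0


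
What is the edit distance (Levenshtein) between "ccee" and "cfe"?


Computing edit distance: "ccee" -> "cfe"
DP table:
           c    f    e
      0    1    2    3
  c   1    0    1    2
  c   2    1    1    2
  e   3    2    2    1
  e   4    3    3    2
Edit distance = dp[4][3] = 2

2


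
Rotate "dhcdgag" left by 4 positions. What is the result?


Input: "dhcdgag", rotate left by 4
First 4 characters: "dhcd"
Remaining characters: "gag"
Concatenate remaining + first: "gag" + "dhcd" = "gagdhcd"

gagdhcd


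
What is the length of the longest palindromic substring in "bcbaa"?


Input: "bcbaa"
Checking substrings for palindromes:
  [0:3] "bcb" (len 3) => palindrome
  [3:5] "aa" (len 2) => palindrome
Longest palindromic substring: "bcb" with length 3

3


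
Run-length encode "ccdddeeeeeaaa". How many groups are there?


Input: ccdddeeeeeaaa
Scanning for consecutive runs:
  Group 1: 'c' x 2 (positions 0-1)
  Group 2: 'd' x 3 (positions 2-4)
  Group 3: 'e' x 5 (positions 5-9)
  Group 4: 'a' x 3 (positions 10-12)
Total groups: 4

4


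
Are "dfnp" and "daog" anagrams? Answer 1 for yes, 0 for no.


Strings: "dfnp", "daog"
Sorted first:  dfnp
Sorted second: adgo
Differ at position 0: 'd' vs 'a' => not anagrams

0


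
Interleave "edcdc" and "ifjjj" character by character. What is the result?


Interleaving "edcdc" and "ifjjj":
  Position 0: 'e' from first, 'i' from second => "ei"
  Position 1: 'd' from first, 'f' from second => "df"
  Position 2: 'c' from first, 'j' from second => "cj"
  Position 3: 'd' from first, 'j' from second => "dj"
  Position 4: 'c' from first, 'j' from second => "cj"
Result: eidfcjdjcj

eidfcjdjcj


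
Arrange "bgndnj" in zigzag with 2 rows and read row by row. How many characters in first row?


Zigzag "bgndnj" into 2 rows:
Placing characters:
  'b' => row 0
  'g' => row 1
  'n' => row 0
  'd' => row 1
  'n' => row 0
  'j' => row 1
Rows:
  Row 0: "bnn"
  Row 1: "gdj"
First row length: 3

3


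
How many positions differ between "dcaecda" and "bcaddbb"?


Comparing "dcaecda" and "bcaddbb" position by position:
  Position 0: 'd' vs 'b' => DIFFER
  Position 1: 'c' vs 'c' => same
  Position 2: 'a' vs 'a' => same
  Position 3: 'e' vs 'd' => DIFFER
  Position 4: 'c' vs 'd' => DIFFER
  Position 5: 'd' vs 'b' => DIFFER
  Position 6: 'a' vs 'b' => DIFFER
Positions that differ: 5

5


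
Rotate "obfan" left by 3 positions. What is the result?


Input: "obfan", rotate left by 3
First 3 characters: "obf"
Remaining characters: "an"
Concatenate remaining + first: "an" + "obf" = "anobf"

anobf


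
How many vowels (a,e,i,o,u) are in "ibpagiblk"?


Input: ibpagiblk
Checking each character:
  'i' at position 0: vowel (running total: 1)
  'b' at position 1: consonant
  'p' at position 2: consonant
  'a' at position 3: vowel (running total: 2)
  'g' at position 4: consonant
  'i' at position 5: vowel (running total: 3)
  'b' at position 6: consonant
  'l' at position 7: consonant
  'k' at position 8: consonant
Total vowels: 3

3


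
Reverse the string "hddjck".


Input: hddjck
Reading characters right to left:
  Position 5: 'k'
  Position 4: 'c'
  Position 3: 'j'
  Position 2: 'd'
  Position 1: 'd'
  Position 0: 'h'
Reversed: kcjddh

kcjddh


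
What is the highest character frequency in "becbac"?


Input: becbac
Character counts:
  'a': 1
  'b': 2
  'c': 2
  'e': 1
Maximum frequency: 2

2


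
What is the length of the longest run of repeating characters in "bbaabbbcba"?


Input: "bbaabbbcba"
Scanning for longest run:
  Position 1 ('b'): continues run of 'b', length=2
  Position 2 ('a'): new char, reset run to 1
  Position 3 ('a'): continues run of 'a', length=2
  Position 4 ('b'): new char, reset run to 1
  Position 5 ('b'): continues run of 'b', length=2
  Position 6 ('b'): continues run of 'b', length=3
  Position 7 ('c'): new char, reset run to 1
  Position 8 ('b'): new char, reset run to 1
  Position 9 ('a'): new char, reset run to 1
Longest run: 'b' with length 3

3


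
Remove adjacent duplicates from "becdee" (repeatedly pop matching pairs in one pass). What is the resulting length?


Input: becdee
Stack-based adjacent duplicate removal:
  Read 'b': push. Stack: b
  Read 'e': push. Stack: be
  Read 'c': push. Stack: bec
  Read 'd': push. Stack: becd
  Read 'e': push. Stack: becde
  Read 'e': matches stack top 'e' => pop. Stack: becd
Final stack: "becd" (length 4)

4


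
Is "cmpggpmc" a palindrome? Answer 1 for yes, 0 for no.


Input: cmpggpmc
Reversed: cmpggpmc
  Compare pos 0 ('c') with pos 7 ('c'): match
  Compare pos 1 ('m') with pos 6 ('m'): match
  Compare pos 2 ('p') with pos 5 ('p'): match
  Compare pos 3 ('g') with pos 4 ('g'): match
Result: palindrome

1


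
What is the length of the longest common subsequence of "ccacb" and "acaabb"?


LCS of "ccacb" and "acaabb"
DP table:
           a    c    a    a    b    b
      0    0    0    0    0    0    0
  c   0    0    1    1    1    1    1
  c   0    0    1    1    1    1    1
  a   0    1    1    2    2    2    2
  c   0    1    2    2    2    2    2
  b   0    1    2    2    2    3    3
LCS length = dp[5][6] = 3

3


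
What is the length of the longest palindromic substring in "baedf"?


Input: "baedf"
Checking substrings for palindromes:
  No multi-char palindromic substrings found
Longest palindromic substring: "b" with length 1

1


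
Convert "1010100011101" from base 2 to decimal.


Input: "1010100011101" in base 2
Positional expansion:
  Digit '1' (value 1) x 2^12 = 4096
  Digit '0' (value 0) x 2^11 = 0
  Digit '1' (value 1) x 2^10 = 1024
  Digit '0' (value 0) x 2^9 = 0
  Digit '1' (value 1) x 2^8 = 256
  Digit '0' (value 0) x 2^7 = 0
  Digit '0' (value 0) x 2^6 = 0
  Digit '0' (value 0) x 2^5 = 0
  Digit '1' (value 1) x 2^4 = 16
  Digit '1' (value 1) x 2^3 = 8
  Digit '1' (value 1) x 2^2 = 4
  Digit '0' (value 0) x 2^1 = 0
  Digit '1' (value 1) x 2^0 = 1
Sum = 5405

5405


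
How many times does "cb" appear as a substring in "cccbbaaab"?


Searching for "cb" in "cccbbaaab"
Scanning each position:
  Position 0: "cc" => no
  Position 1: "cc" => no
  Position 2: "cb" => MATCH
  Position 3: "bb" => no
  Position 4: "ba" => no
  Position 5: "aa" => no
  Position 6: "aa" => no
  Position 7: "ab" => no
Total occurrences: 1

1


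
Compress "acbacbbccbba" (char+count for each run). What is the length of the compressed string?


Input: acbacbbccbba
Runs:
  'a' x 1 => "a1"
  'c' x 1 => "c1"
  'b' x 1 => "b1"
  'a' x 1 => "a1"
  'c' x 1 => "c1"
  'b' x 2 => "b2"
  'c' x 2 => "c2"
  'b' x 2 => "b2"
  'a' x 1 => "a1"
Compressed: "a1c1b1a1c1b2c2b2a1"
Compressed length: 18

18


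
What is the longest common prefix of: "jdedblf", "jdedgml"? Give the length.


Words: jdedblf, jdedgml
  Position 0: all 'j' => match
  Position 1: all 'd' => match
  Position 2: all 'e' => match
  Position 3: all 'd' => match
  Position 4: ('b', 'g') => mismatch, stop
LCP = "jded" (length 4)

4


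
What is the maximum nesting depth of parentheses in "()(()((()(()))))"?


Input: "()(()((()(()))))"
Tracking depth:
  Position 0 '(': depth becomes 1
  Position 1 ')': depth becomes 0
  Position 2 '(': depth becomes 1
  Position 3 '(': depth becomes 2
  Position 4 ')': depth becomes 1
  Position 5 '(': depth becomes 2
  Position 6 '(': depth becomes 3
  Position 7 '(': depth becomes 4
  Position 8 ')': depth becomes 3
  Position 9 '(': depth becomes 4
  Position 10 '(': depth becomes 5
  Position 11 ')': depth becomes 4
  Position 12 ')': depth becomes 3
  Position 13 ')': depth becomes 2
  Position 14 ')': depth becomes 1
  Position 15 ')': depth becomes 0
Maximum depth reached: 5

5


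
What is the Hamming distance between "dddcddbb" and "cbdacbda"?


Comparing "dddcddbb" and "cbdacbda" position by position:
  Position 0: 'd' vs 'c' => differ
  Position 1: 'd' vs 'b' => differ
  Position 2: 'd' vs 'd' => same
  Position 3: 'c' vs 'a' => differ
  Position 4: 'd' vs 'c' => differ
  Position 5: 'd' vs 'b' => differ
  Position 6: 'b' vs 'd' => differ
  Position 7: 'b' vs 'a' => differ
Total differences (Hamming distance): 7

7
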